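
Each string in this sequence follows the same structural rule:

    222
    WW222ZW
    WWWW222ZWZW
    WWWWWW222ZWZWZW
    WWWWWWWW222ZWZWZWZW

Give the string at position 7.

s(k+1) = WW·s(k)·ZW, so each term gains WW as a prefix and ZW as a suffix.
From WWWWWWWW222ZWZWZWZW, 2 further steps: WWWWWWWW222ZWZWZWZW → WWWWWWWWWW222ZWZWZWZWZW → (answer).

WWWWWWWWWWWW222ZWZWZWZWZWZW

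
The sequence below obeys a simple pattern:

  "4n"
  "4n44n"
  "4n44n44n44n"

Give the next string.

4n44n44n44n44n44n44n44n

s(k+1) = s(k)·4·s(k) — each term doubles the last with '4' between the halves.
One more doubling of 4n44n44n44n gives the answer.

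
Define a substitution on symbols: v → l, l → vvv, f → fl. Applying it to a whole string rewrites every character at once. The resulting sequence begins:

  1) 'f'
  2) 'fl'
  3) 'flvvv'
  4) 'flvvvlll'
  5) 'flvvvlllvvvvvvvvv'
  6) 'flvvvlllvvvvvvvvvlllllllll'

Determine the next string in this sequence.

φ(flvvvlllvvvvvvvvvlllllllll) expands symbol-by-symbol to fl vvv l l l vvv vvv vvv l l l l l l l l l vvv vvv vvv vvv vvv vvv vvv vvv vvv; joining the 26 pieces gives the next term.

flvvvlllvvvvvvvvvlllllllllvvvvvvvvvvvvvvvvvvvvvvvvvvv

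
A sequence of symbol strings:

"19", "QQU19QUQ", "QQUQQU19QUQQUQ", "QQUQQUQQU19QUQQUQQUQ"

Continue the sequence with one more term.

QQUQQUQQUQQU19QUQQUQQUQQUQ

s(k+1) = QQU·s(k)·QUQ, so each term gains QQU as a prefix and QUQ as a suffix.
One more step from QQUQQUQQU19QUQQUQQUQ gives the answer.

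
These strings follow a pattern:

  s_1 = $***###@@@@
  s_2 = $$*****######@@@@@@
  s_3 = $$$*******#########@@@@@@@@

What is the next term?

The n-th term is n $'s then 2n+1 *'s then 3n #'s then 2n+2 @'s (n = 1, 2, …).
For the next term, n = 4, so the run lengths are 4, 9, 12, 10.

$$$$*********############@@@@@@@@@@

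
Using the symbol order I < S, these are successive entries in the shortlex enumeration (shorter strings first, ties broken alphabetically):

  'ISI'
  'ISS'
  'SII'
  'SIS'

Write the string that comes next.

The successor of SIS increments the rightmost position that isn't already S and resets every position after it to I.

SSI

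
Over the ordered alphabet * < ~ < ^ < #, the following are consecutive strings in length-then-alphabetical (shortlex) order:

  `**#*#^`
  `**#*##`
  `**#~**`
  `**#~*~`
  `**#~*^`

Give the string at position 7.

Advancing 2 positions from **#~*^ through **#~*^ → **#~*# reaches term 7.

**#~~*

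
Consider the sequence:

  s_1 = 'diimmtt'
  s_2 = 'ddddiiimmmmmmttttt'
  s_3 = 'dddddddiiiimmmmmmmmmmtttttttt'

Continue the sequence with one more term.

ddddddddddiiiiimmmmmmmmmmmmmmttttttttttt

Reading off run lengths: d runs 1, 4, 7; i runs 2, 3, 4; m runs 2, 6, 10; t runs 2, 5, 8 — each is linear in n (n = 1, 2, …).
For the next term, n = 4, so the run lengths are 10, 5, 14, 11.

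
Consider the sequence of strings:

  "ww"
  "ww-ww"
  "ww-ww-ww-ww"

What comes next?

Every step duplicates the string with '-' between the halves.
So the next term is two copies of ww-ww-ww-ww with '-' between the halves.

ww-ww-ww-ww-ww-ww-ww-ww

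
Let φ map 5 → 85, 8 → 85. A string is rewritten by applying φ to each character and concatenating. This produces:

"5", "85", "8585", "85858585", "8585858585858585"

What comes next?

85858585858585858585858585858585

φ(8585858585858585) expands symbol-by-symbol to 85 85 85 85 85 85 85 85 85 85 85 85 85 85 85 85; joining the 16 pieces gives the next term.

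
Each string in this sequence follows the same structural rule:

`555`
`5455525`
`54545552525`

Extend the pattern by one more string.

s(k+1) = 54·s(k)·25, so each term gains 54 as a prefix and 25 as a suffix.
Applying this once more to 54545552525:

545454555252525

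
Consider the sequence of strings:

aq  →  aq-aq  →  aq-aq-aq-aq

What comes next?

aq-aq-aq-aq-aq-aq-aq-aq

Every step duplicates the string with '-' between the halves.
One more doubling of aq-aq-aq-aq gives the answer.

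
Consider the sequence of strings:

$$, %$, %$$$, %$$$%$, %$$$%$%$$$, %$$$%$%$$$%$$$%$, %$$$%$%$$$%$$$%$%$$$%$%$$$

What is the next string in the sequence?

This is a Fibonacci-style word recurrence s(k) = s(k−1)·s(k−2): e.g. %$·$$ = %$$$.
So term 8 is %$$$%$%$$$%$$$%$%$$$%$%$$$·%$$$%$%$$$%$$$%$.

%$$$%$%$$$%$$$%$%$$$%$%$$$%$$$%$%$$$%$$$%$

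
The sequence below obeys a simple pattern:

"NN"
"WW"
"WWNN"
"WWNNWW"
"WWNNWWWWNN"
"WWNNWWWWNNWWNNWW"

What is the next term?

This is a Fibonacci-style word recurrence s(k) = s(k−1)·s(k−2): e.g. WW·NN = WWNN.
So term 7 is WWNNWWWWNNWWNNWW·WWNNWWWWNN.

WWNNWWWWNNWWNNWWWWNNWWWWNN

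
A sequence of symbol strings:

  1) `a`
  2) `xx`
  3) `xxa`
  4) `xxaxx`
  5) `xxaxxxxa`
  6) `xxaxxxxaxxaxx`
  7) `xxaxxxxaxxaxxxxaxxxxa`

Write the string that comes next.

From term 3 onward, concatenate the last term with the second-to-last: xx·a = xxa, xxa·xx = xxaxx, …
Continuing: xxaxxxxaxxaxxxxaxxxxa · xxaxxxxaxxaxx gives term 8.

xxaxxxxaxxaxxxxaxxxxaxxaxxxxaxxaxx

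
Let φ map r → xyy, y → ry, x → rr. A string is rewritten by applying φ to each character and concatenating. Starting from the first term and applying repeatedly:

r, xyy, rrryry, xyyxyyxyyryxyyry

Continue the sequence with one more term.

rrryryrrryryrrryryxyyryrrryryxyyry

Replace each of the 16 characters of xyyxyyxyyryxyyry in place — rr ry ry rr ry ry rr ry ry xyy ry rr ry ry xyy ry — and concatenate.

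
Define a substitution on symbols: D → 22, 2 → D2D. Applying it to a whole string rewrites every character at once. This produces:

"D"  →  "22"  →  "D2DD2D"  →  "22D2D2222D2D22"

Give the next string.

D2DD2D22D2D22D2DD2DD2DD2D22D2D22D2DD2D

Applying the rule to each of the 14 symbols of 22D2D2222D2D22 gives the pieces D2D D2D 22 D2D 22 D2D D2D D2D D2D 22 D2D 22 D2D D2D, which concatenate to the answer.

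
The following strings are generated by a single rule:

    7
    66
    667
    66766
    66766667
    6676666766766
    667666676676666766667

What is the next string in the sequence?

6676666766766667666676676666766766

This is a Fibonacci-style word recurrence s(k) = s(k−1)·s(k−2): e.g. 66·7 = 667.
So term 8 is 667666676676666766667·6676666766766.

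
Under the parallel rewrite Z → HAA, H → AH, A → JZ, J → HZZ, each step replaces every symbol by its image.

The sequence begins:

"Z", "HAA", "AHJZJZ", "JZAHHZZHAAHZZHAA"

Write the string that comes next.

Rewriting the 16 symbols of JZAHHZZHAAHZZHAA one by one yields HZZ HAA JZ AH AH HAA HAA AH JZ JZ AH HAA HAA AH JZ JZ; concatenated:

HZZHAAJZAHAHHAAHAAAHJZJZAHHAAHAAAHJZJZ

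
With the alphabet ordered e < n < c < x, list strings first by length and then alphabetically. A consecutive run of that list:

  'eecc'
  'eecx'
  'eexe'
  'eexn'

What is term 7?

enee

Continuing the enumeration 3 steps past eexn: eexn → eexc → eexx → (answer).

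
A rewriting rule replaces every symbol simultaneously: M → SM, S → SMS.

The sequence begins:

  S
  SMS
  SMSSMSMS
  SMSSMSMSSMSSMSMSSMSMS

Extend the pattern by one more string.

Applying the rule to each of the 21 symbols of SMSSMSMSSMSSMSMSSMSMS gives the pieces SMS SM SMS SMS SM SMS SM SMS SMS SM SMS SMS SM SMS SM SMS SMS SM SMS SM SMS, which concatenate to the answer.

SMSSMSMSSMSSMSMSSMSMSSMSSMSMSSMSSMSMSSMSMSSMSSMSMSSMSMS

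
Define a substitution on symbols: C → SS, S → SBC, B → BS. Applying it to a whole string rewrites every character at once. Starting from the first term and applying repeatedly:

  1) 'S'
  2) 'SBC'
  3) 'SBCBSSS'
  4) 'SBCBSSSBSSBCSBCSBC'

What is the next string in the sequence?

Rewriting the 18 symbols of SBCBSSSBSSBCSBCSBC one by one yields SBC BS SS BS SBC SBC SBC BS SBC SBC BS SS SBC BS SS SBC BS SS; concatenated:

SBCBSSSBSSBCSBCSBCBSSBCSBCBSSSSBCBSSSSBCBSSS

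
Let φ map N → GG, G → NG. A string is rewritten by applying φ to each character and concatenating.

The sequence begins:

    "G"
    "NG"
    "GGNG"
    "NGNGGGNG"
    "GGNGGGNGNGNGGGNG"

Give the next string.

Replace each of the 16 characters of GGNGGGNGNGNGGGNG in place — NG NG GG NG NG NG GG NG GG NG GG NG NG NG GG NG — and concatenate.

NGNGGGNGNGNGGGNGGGNGGGNGNGNGGGNG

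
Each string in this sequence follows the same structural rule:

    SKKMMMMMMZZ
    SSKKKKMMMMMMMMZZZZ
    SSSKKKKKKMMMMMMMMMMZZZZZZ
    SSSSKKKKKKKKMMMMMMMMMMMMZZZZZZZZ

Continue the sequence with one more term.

SSSSSKKKKKKKKKKMMMMMMMMMMMMMMZZZZZZZZZZ

The n-th term is n-1 S's then 2n-2 K's then 2n+2 M's then 2n-2 Z's, where the shown terms are n = 2, 3, 4, 5.
Setting n = 6 gives 5, 10, 14, 10 characters in each block.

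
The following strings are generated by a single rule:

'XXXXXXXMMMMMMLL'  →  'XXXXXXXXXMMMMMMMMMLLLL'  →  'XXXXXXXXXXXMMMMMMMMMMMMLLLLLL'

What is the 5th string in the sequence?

Each string has the form X^{2n+3} M^{3n} L^{2n-2}, where the shown terms are n = 2, 3, 4.
Setting n = 6 gives 15, 18, 10 characters in each block.

XXXXXXXXXXXXXXXMMMMMMMMMMMMMMMMMMLLLLLLLLLL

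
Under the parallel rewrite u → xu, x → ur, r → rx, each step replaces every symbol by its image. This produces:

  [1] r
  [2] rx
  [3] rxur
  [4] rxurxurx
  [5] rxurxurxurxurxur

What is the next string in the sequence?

Rewriting the 16 symbols of rxurxurxurxurxur one by one yields rx ur xu rx ur xu rx ur xu rx ur xu rx ur xu rx; concatenated:

rxurxurxurxurxurxurxurxurxurxurx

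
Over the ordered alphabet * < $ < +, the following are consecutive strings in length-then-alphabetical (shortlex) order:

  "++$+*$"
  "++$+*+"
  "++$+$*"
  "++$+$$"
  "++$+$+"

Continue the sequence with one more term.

++$++*

Find the rightmost character of ++$+$+ below +, bump it to the next letter, and reset everything to its right to *.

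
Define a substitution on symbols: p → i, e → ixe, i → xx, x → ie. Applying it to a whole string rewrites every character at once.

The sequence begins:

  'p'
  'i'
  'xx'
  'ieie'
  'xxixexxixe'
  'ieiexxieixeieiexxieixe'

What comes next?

xxixexxixeieiexxixexxieixexxixexxixeieiexxixexxieixe

φ(ieiexxieixeieiexxieixe) expands symbol-by-symbol to xx ixe xx ixe ie ie xx ixe xx ie ixe xx ixe xx ixe ie ie xx ixe xx ie ixe; joining the 22 pieces gives the next term.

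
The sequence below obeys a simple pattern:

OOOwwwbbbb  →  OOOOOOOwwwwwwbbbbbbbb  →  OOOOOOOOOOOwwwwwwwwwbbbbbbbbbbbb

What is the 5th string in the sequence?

OOOOOOOOOOOOOOOOOOOwwwwwwwwwwwwwwwbbbbbbbbbbbbbbbbbbbb

Term n consists of 4n-1 O's, followed by 3n w's, followed by 4n b's (n = 1, 2, …).
For term 5, n = 5, so the run lengths are 19, 15, 20.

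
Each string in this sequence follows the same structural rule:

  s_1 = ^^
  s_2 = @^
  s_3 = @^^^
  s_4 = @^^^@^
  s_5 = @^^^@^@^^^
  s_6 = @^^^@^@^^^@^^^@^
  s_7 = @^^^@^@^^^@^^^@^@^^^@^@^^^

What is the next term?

Each term (from the third on) is the previous term followed by the one before it: term 3 = @^·^^ = @^^^.
So term 8 is @^^^@^@^^^@^^^@^@^^^@^@^^^·@^^^@^@^^^@^^^@^.

@^^^@^@^^^@^^^@^@^^^@^@^^^@^^^@^@^^^@^^^@^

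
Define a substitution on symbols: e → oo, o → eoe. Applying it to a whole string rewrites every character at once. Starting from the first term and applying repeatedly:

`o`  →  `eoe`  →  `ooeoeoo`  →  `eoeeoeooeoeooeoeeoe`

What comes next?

ooeoeooooeoeooeoeeoeooeoeooeoeeoeooeoeooooeoeoo

Applying the rule to each of the 19 symbols of eoeeoeooeoeooeoeeoe gives the pieces oo eoe oo oo eoe oo eoe eoe oo eoe oo eoe eoe oo eoe oo oo eoe oo, which concatenate to the answer.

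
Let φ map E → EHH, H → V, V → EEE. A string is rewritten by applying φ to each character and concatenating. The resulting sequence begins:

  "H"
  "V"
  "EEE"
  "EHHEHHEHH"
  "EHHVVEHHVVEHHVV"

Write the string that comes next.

Applying the rule to each of the 15 symbols of EHHVVEHHVVEHHVV gives the pieces EHH V V EEE EEE EHH V V EEE EEE EHH V V EEE EEE, which concatenate to the answer.

EHHVVEEEEEEEHHVVEEEEEEEHHVVEEEEEE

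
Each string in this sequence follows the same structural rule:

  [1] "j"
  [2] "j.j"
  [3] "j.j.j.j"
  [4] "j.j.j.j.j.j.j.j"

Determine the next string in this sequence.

s(k+1) = s(k)·.·s(k) — each term doubles the last with '.' between the halves.
One more doubling of j.j.j.j.j.j.j.j gives the answer.

j.j.j.j.j.j.j.j.j.j.j.j.j.j.j.j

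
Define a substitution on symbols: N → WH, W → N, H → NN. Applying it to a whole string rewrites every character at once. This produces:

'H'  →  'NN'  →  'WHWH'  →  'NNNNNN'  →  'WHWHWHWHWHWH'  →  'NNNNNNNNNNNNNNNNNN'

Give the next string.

WHWHWHWHWHWHWHWHWHWHWHWHWHWHWHWHWHWH

φ(NNNNNNNNNNNNNNNNNN) expands symbol-by-symbol to WH WH WH WH WH WH WH WH WH WH WH WH WH WH WH WH WH WH; joining the 18 pieces gives the next term.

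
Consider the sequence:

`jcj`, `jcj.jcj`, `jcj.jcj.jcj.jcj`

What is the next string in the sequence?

Each string is two copies of the previous one joined by '.'.
Doubling jcj.jcj.jcj.jcj with '.' between the halves:

jcj.jcj.jcj.jcj.jcj.jcj.jcj.jcj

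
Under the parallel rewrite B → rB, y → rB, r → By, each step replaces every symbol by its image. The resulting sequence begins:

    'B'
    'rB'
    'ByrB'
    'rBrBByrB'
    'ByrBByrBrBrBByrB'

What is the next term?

rBrBByrBrBrBByrBByrBByrBrBrBByrB

Applying the rule to each of the 16 symbols of ByrBByrBrBrBByrB gives the pieces rB rB By rB rB rB By rB By rB By rB rB rB By rB, which concatenate to the answer.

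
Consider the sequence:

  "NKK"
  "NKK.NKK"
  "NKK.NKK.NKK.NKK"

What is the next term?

Each string is two copies of the previous one joined by '.'.
Doubling NKK.NKK.NKK.NKK with '.' between the halves:

NKK.NKK.NKK.NKK.NKK.NKK.NKK.NKK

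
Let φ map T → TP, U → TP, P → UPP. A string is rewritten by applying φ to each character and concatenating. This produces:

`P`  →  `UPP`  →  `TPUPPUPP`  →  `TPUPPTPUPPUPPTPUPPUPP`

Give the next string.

Rewriting the 21 symbols of TPUPPTPUPPUPPTPUPPUPP one by one yields TP UPP TP UPP UPP TP UPP TP UPP UPP TP UPP UPP TP UPP TP UPP UPP TP UPP UPP; concatenated:

TPUPPTPUPPUPPTPUPPTPUPPUPPTPUPPUPPTPUPPTPUPPUPPTPUPPUPP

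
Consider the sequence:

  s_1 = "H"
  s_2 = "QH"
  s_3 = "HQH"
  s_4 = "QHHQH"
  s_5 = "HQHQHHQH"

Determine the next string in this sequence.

From term 3 onward, concatenate the second-to-last term with the last: H·QH = HQH, QH·HQH = QHHQH, …
Continuing: QHHQH · HQHQHHQH gives term 6.

QHHQHHQHQHHQH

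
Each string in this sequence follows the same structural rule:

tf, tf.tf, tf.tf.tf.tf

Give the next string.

s(k+1) = s(k)·.·s(k) — each term doubles the last with '.' between the halves.
Doubling tf.tf.tf.tf with '.' between the halves:

tf.tf.tf.tf.tf.tf.tf.tf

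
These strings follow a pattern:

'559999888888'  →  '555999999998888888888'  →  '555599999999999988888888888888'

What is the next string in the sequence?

555559999999999999999888888888888888888

Term n consists of n+1 5's, followed by 4n 9's, followed by 4n+2 8's (n = 1, 2, …).
At n = 4 the blocks have lengths 5, 16, 18.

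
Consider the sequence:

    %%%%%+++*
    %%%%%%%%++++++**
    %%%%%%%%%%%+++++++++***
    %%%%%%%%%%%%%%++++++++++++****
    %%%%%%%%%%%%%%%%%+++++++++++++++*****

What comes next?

The n-th term is 3n+2 %'s then 3n +'s then n *'s (n = 1, 2, …).
Setting n = 6 gives 20, 18, 6 characters in each block.

%%%%%%%%%%%%%%%%%%%%++++++++++++++++++******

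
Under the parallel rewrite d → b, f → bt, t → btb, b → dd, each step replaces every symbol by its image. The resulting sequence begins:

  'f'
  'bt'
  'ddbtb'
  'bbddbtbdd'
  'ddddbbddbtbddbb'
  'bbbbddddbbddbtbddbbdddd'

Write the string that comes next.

ddddddddbbbbddddbbddbtbddbbddddbbbb

Applying the rule to each of the 23 symbols of bbbbddddbbddbtbddbbdddd gives the pieces dd dd dd dd b b b b dd dd b b dd btb dd b b dd dd b b b b, which concatenate to the answer.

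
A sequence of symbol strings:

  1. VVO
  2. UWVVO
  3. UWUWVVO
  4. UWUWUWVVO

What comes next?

The strings grow by a fixed prefix UW each time.
So the next term is UW·UWUWUWVVO.

UWUWUWUWVVO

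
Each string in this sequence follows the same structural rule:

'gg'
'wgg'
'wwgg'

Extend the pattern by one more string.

wwwgg

The strings grow by a fixed prefix w each time.
One more step from wwgg gives the answer.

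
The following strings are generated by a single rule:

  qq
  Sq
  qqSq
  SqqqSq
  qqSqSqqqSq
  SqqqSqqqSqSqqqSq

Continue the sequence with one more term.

This is a Fibonacci-style word recurrence s(k) = s(k−2)·s(k−1): e.g. qq·Sq = qqSq.
The next term joins qqSqSqqqSq and SqqqSqqqSqSqqqSq.

qqSqSqqqSqSqqqSqqqSqSqqqSq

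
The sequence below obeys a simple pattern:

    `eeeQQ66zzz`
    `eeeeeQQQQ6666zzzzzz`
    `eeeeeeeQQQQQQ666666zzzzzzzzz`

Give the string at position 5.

Term n consists of 2n+1 e's, followed by 2n Q's, followed by 2n 6's, followed by 3n z's (n = 1, 2, …).
At n = 5 the blocks have lengths 11, 10, 10, 15.

eeeeeeeeeeeQQQQQQQQQQ6666666666zzzzzzzzzzzzzzz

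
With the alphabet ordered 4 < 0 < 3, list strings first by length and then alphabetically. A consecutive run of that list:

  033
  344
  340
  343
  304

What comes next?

300

Find the rightmost character of 304 below 3, bump it to the next letter, and reset everything to its right to 4.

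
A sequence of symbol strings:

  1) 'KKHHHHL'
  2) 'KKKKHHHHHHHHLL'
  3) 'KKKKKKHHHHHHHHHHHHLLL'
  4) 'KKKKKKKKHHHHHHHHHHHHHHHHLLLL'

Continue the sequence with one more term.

Term n consists of 2n K's, followed by 4n H's, followed by n L's (n = 1, 2, …).
For the next term, n = 5, so the run lengths are 10, 20, 5.

KKKKKKKKKKHHHHHHHHHHHHHHHHHHHHLLLLL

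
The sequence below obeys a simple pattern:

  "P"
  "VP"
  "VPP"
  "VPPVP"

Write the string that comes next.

VPPVPVPP

This is a Fibonacci-style word recurrence s(k) = s(k−1)·s(k−2): e.g. VP·P = VPP.
So term 5 is VPPVP·VPP.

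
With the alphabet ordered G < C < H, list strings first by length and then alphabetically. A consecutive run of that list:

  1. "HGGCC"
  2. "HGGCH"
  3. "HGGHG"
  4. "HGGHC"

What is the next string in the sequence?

Find the rightmost character of HGGHC below H, bump it to the next letter, and reset everything to its right to G.

HGGHH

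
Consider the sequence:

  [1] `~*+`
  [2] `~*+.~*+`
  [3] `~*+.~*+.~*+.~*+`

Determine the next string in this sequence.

Each string is two copies of the previous one joined by '.'.
One more doubling of ~*+.~*+.~*+.~*+ gives the answer.

~*+.~*+.~*+.~*+.~*+.~*+.~*+.~*+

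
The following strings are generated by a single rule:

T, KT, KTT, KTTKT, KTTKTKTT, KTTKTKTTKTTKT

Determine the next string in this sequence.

KTTKTKTTKTTKTKTTKTKTT

From term 3 onward, concatenate the last term with the second-to-last: KT·T = KTT, KTT·KT = KTTKT, …
Continuing: KTTKTKTTKTTKT · KTTKTKTT gives term 7.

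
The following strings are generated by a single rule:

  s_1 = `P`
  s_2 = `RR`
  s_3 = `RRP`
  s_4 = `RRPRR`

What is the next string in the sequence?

Each term (from the third on) is the previous term followed by the one before it: term 3 = RR·P = RRP.
Continuing: RRPRR · RRP gives term 5.

RRPRRRRP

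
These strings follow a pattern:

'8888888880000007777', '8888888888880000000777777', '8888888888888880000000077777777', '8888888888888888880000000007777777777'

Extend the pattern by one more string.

8888888888888888888880000000000777777777777

Each string has the form 8^{3n} 0^{n+3} 7^{2n-2}, where the shown terms are n = 3, 4, 5, 6.
At n = 7 the blocks have lengths 21, 10, 12.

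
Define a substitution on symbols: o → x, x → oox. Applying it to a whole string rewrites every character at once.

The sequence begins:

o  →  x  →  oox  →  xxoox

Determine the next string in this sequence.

ooxooxxxoox

Expanding xxoox: x→oox, x→oox, o→x, o→x, x→oox. Concatenated: oox oox x x oox.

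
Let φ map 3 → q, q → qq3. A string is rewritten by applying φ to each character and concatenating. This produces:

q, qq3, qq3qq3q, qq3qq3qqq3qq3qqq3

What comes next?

Applying the rule to each of the 17 symbols of qq3qq3qqq3qq3qqq3 gives the pieces qq3 qq3 q qq3 qq3 q qq3 qq3 qq3 q qq3 qq3 q qq3 qq3 qq3 q, which concatenate to the answer.

qq3qq3qqq3qq3qqq3qq3qq3qqq3qq3qqq3qq3qq3q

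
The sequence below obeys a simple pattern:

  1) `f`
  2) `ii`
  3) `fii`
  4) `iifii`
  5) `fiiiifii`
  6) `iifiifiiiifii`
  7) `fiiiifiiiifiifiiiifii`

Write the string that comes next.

iifiifiiiifiifiiiifiiiifiifiiiifii

Each term (from the third on) is the two preceding terms concatenated in order: term 3 = f·ii = fii.
The next term joins iifiifiiiifii and fiiiifiiiifiifiiiifii.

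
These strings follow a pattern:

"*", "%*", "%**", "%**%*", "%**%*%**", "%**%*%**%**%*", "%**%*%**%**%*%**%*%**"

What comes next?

From term 3 onward, concatenate the last term with the second-to-last: %*·* = %**, %**·%* = %**%*, …
So term 8 is %**%*%**%**%*%**%*%**·%**%*%**%**%*.

%**%*%**%**%*%**%*%**%**%*%**%**%*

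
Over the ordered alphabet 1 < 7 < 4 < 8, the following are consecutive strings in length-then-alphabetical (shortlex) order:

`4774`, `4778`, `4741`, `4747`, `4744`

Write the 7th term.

4781

Stepping forward 2 times from 4744: 4744 → 4748, then the target.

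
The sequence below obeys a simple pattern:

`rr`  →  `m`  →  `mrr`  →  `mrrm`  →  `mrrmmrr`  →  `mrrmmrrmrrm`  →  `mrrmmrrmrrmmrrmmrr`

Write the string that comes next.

mrrmmrrmrrmmrrmmrrmrrmmrrmrrm

From term 3 onward, concatenate the last term with the second-to-last: m·rr = mrr, mrr·m = mrrm, …
The next term joins mrrmmrrmrrmmrrmmrr and mrrmmrrmrrm.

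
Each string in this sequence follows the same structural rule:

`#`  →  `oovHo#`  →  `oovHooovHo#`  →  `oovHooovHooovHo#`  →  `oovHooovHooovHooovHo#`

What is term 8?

Every step adds oovHo at the front: s(k+1) = oovHo·s(k).
From oovHooovHooovHooovHo#, 3 further steps: oovHooovHooovHooovHo# → oovHooovHooovHooovHooovHo# → oovHooovHooovHooovHooovHooovHo# → (answer).

oovHooovHooovHooovHooovHooovHooovHo#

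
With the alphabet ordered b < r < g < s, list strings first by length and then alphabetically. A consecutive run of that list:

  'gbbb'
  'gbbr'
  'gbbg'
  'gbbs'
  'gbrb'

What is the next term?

gbrr

Treat gbrb as a base-4 numeral over the given alphabet and add one, carrying through any trailing s's.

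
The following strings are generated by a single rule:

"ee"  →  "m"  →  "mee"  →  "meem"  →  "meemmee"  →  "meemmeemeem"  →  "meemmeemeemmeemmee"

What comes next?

meemmeemeemmeemmeemeemmeemeem

This is a Fibonacci-style word recurrence s(k) = s(k−1)·s(k−2): e.g. m·ee = mee.
Continuing: meemmeemeemmeemmee · meemmeemeem gives term 8.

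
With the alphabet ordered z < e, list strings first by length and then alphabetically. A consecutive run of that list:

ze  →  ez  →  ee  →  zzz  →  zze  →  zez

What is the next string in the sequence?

zee

Find the rightmost character of zez below e, bump it to the next letter, and reset everything to its right to z.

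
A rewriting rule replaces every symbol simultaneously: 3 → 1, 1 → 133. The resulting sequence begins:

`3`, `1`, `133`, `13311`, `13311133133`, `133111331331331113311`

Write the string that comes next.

Applying the rule to each of the 21 symbols of 133111331331331113311 gives the pieces 133 1 1 133 133 133 1 1 133 1 1 133 1 1 133 133 133 1 1 133 133, which concatenate to the answer.

1331113313313311133111331113313313311133133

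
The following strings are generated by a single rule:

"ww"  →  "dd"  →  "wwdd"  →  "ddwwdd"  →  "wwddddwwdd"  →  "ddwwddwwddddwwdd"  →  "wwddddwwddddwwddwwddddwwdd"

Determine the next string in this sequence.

Each term (from the third on) is the two preceding terms concatenated in order: term 3 = ww·dd = wwdd.
The next term joins ddwwddwwddddwwdd and wwddddwwddddwwddwwddddwwdd.

ddwwddwwddddwwddwwddddwwddddwwddwwddddwwdd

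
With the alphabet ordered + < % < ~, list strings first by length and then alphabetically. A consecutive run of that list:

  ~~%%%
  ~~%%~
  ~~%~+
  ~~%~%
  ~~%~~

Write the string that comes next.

~~~++

Find the rightmost character of ~~%~~ below ~, bump it to the next letter, and reset everything to its right to +.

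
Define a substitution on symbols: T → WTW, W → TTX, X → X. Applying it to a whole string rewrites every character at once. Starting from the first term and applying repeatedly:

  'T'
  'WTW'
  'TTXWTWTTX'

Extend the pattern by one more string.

WTWWTWXTTXWTWTTXWTWWTWX

Rewriting each symbol of TTXWTWTTX: T→WTW, T→WTW, X→X, W→TTX, T→WTW, W→TTX, T→WTW, T→WTW, X→X, which concatenates to WTW WTW X TTX WTW TTX WTW WTW X.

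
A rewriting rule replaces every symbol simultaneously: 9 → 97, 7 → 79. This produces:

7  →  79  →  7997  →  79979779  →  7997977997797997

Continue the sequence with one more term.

79979779977979979779799779979779

Replace each of the 16 characters of 7997977997797997 in place — 79 97 97 79 97 79 79 97 97 79 79 97 79 97 97 79 — and concatenate.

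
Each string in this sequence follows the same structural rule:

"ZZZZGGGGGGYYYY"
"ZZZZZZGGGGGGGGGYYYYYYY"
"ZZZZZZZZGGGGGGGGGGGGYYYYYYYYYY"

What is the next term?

ZZZZZZZZZZGGGGGGGGGGGGGGGYYYYYYYYYYYYY

Term n consists of 2n Z's, followed by 3n G's, followed by 3n-2 Y's, where the shown terms are n = 2, 3, 4.
For the next term, n = 5, so the run lengths are 10, 15, 13.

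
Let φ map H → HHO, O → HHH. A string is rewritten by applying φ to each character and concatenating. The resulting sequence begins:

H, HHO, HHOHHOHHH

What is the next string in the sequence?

HHOHHOHHHHHOHHOHHHHHOHHOHHO

Expanding HHOHHOHHH: H→HHO, H→HHO, O→HHH, H→HHO, H→HHO, O→HHH, H→HHO, H→HHO, H→HHO. Concatenated: HHO HHO HHH HHO HHO HHH HHO HHO HHO.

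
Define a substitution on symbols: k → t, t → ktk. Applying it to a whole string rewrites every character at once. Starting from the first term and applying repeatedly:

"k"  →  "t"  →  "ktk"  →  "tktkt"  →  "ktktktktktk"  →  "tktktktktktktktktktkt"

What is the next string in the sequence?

Rewriting the 21 symbols of tktktktktktktktktktkt one by one yields ktk t ktk t ktk t ktk t ktk t ktk t ktk t ktk t ktk t ktk t ktk; concatenated:

ktktktktktktktktktktktktktktktktktktktktktk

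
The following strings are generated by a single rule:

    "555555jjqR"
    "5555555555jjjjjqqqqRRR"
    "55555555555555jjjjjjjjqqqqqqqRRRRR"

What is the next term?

Each string has the form 5^{4n+2} j^{3n-1} q^{3n-2} R^{2n-1} (n = 1, 2, …).
Setting n = 4 gives 18, 11, 10, 7 characters in each block.

555555555555555555jjjjjjjjjjjqqqqqqqqqqRRRRRRR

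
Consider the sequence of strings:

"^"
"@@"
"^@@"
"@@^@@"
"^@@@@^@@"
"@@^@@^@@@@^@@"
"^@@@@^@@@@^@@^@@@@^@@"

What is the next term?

@@^@@^@@@@^@@^@@@@^@@@@^@@^@@@@^@@

Each term (from the third on) is the two preceding terms concatenated in order: term 3 = ^·@@ = ^@@.
Continuing: @@^@@^@@@@^@@ · ^@@@@^@@@@^@@^@@@@^@@ gives term 8.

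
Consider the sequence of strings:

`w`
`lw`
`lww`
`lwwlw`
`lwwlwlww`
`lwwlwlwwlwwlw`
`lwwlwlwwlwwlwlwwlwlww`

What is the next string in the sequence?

From term 3 onward, concatenate the last term with the second-to-last: lw·w = lww, lww·lw = lwwlw, …
Continuing: lwwlwlwwlwwlwlwwlwlww · lwwlwlwwlwwlw gives term 8.

lwwlwlwwlwwlwlwwlwlwwlwwlwlwwlwwlw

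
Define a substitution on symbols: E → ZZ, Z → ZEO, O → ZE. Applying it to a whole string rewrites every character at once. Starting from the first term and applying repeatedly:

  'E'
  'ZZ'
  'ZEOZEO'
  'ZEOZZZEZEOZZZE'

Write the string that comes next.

Replace each of the 14 characters of ZEOZZZEZEOZZZE in place — ZEO ZZ ZE ZEO ZEO ZEO ZZ ZEO ZZ ZE ZEO ZEO ZEO ZZ — and concatenate.

ZEOZZZEZEOZEOZEOZZZEOZZZEZEOZEOZEOZZ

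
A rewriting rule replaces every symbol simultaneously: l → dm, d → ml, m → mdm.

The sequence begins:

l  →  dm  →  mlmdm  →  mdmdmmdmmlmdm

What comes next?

Rewriting the 13 symbols of mdmdmmdmmlmdm one by one yields mdm ml mdm ml mdm mdm ml mdm mdm dm mdm ml mdm; concatenated:

mdmmlmdmmlmdmmdmmlmdmmdmdmmdmmlmdm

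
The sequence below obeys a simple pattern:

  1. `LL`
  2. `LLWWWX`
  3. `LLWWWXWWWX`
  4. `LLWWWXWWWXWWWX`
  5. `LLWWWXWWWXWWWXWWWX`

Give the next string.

Each term is the previous one with WWWX appended.
Applying this once more to LLWWWXWWWXWWWXWWWX:

LLWWWXWWWXWWWXWWWXWWWX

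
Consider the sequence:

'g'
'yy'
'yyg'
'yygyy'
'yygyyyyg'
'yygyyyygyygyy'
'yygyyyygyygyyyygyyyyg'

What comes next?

yygyyyygyygyyyygyyyygyygyyyygyygyy

This is a Fibonacci-style word recurrence s(k) = s(k−1)·s(k−2): e.g. yy·g = yyg.
So term 8 is yygyyyygyygyyyygyyyyg·yygyyyygyygyy.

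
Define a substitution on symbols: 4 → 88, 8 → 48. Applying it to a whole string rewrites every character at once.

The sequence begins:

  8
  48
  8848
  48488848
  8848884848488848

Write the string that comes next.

Rewriting the 16 symbols of 8848884848488848 one by one yields 48 48 88 48 48 48 88 48 88 48 88 48 48 48 88 48; concatenated:

48488848484888488848884848488848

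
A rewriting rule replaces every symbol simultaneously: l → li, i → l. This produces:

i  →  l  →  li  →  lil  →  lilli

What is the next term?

Apply φ to lilli symbol by symbol: l→li, i→l, l→li, l→li, i→l; joined: li l li li l.

lillilil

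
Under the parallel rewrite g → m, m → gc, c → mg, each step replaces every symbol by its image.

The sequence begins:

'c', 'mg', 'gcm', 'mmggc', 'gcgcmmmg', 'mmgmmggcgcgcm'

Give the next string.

gcgcmgcgcmmmgmmgmmggc

Replace each of the 13 characters of mmgmmggcgcgcm in place — gc gc m gc gc m m mg m mg m mg gc — and concatenate.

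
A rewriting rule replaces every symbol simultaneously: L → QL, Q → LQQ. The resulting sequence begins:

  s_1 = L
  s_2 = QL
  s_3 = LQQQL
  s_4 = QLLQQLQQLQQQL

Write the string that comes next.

LQQQLQLLQQLQQQLLQQLQQQLLQQLQQLQQQL

φ(QLLQQLQQLQQQL) expands symbol-by-symbol to LQQ QL QL LQQ LQQ QL LQQ LQQ QL LQQ LQQ LQQ QL; joining the 13 pieces gives the next term.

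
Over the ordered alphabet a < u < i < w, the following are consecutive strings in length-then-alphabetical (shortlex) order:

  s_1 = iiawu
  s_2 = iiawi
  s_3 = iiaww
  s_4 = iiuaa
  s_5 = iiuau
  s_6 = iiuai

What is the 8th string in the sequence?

iiuua

Stepping forward 2 times from iiuai: iiuai → iiuaw, then the target.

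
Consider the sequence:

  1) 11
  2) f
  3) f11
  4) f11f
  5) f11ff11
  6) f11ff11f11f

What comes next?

Each term (from the third on) is the previous term followed by the one before it: term 3 = f·11 = f11.
Continuing: f11ff11f11f · f11ff11 gives term 7.

f11ff11f11ff11ff11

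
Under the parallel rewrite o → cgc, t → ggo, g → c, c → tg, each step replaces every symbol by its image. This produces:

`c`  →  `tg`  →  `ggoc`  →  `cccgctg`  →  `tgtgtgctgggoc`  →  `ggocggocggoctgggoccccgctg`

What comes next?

φ(ggocggocggoctgggoccccgctg) expands symbol-by-symbol to c c cgc tg c c cgc tg c c cgc tg ggo c c c cgc tg tg tg tg c tg ggo c; joining the 25 pieces gives the next term.

cccgctgcccgctgcccgctgggoccccgctgtgtgtgctgggoc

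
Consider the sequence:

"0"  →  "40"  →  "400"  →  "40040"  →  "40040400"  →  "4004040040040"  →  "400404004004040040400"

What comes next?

From term 3 onward, concatenate the last term with the second-to-last: 40·0 = 400, 400·40 = 40040, …
The next term joins 400404004004040040400 and 4004040040040.

4004040040040400404004004040040040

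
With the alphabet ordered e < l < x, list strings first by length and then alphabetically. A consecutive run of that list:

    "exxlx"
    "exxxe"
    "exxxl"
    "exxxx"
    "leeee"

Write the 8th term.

Stepping forward 3 times from leeee: leeee → leeel → leeex, then the target.

leele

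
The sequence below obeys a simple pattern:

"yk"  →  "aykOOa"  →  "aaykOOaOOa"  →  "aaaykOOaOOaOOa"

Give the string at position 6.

aaaaaykOOaOOaOOaOOaOOa

s(k+1) = a·s(k)·OOa, so each term gains a as a prefix and OOa as a suffix.
From aaaykOOaOOaOOa, 2 further steps: aaaykOOaOOaOOa → aaaaykOOaOOaOOaOOa → (answer).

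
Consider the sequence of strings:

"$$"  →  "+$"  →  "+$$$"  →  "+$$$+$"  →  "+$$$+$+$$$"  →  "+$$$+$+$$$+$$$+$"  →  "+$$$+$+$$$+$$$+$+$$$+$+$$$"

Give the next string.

+$$$+$+$$$+$$$+$+$$$+$+$$$+$$$+$+$$$+$$$+$

Each term (from the third on) is the previous term followed by the one before it: term 3 = +$·$$ = +$$$.
So term 8 is +$$$+$+$$$+$$$+$+$$$+$+$$$·+$$$+$+$$$+$$$+$.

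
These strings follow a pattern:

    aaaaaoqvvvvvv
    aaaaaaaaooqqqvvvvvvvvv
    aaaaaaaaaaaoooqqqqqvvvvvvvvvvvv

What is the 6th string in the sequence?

aaaaaaaaaaaaaaaaaaaaooooooqqqqqqqqqqqvvvvvvvvvvvvvvvvvvvvv

The n-th term is 3n+2 a's then n o's then 2n-1 q's then 3n+3 v's (n = 1, 2, …).
Setting n = 6 gives 20, 6, 11, 21 characters in each block.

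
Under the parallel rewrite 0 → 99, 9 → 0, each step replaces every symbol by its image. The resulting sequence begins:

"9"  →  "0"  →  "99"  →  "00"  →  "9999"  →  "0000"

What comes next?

99999999

Apply φ to 0000 symbol by symbol: 0→99, 0→99, 0→99, 0→99; joined: 99 99 99 99.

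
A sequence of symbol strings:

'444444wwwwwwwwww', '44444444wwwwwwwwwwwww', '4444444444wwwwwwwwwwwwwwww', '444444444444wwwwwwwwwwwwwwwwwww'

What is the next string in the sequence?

Term n consists of 2n 4's, followed by 3n+1 w's, where the shown terms are n = 3, 4, 5, 6.
For the next term, n = 7, so the run lengths are 14, 22.

44444444444444wwwwwwwwwwwwwwwwwwwwww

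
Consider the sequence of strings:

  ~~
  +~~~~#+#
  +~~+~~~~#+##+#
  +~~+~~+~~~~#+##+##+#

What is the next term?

+~~+~~+~~+~~~~#+##+##+##+#

s(k+1) = +~~·s(k)·#+#, so each term gains +~~ as a prefix and #+# as a suffix.
So the next term is +~~·+~~+~~+~~~~#+##+##+#·#+#.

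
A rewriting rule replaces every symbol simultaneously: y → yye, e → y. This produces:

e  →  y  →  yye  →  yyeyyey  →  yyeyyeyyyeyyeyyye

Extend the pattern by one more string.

Rewriting the 17 symbols of yyeyyeyyyeyyeyyye one by one yields yye yye y yye yye y yye yye yye y yye yye y yye yye yye y; concatenated:

yyeyyeyyyeyyeyyyeyyeyyeyyyeyyeyyyeyyeyyey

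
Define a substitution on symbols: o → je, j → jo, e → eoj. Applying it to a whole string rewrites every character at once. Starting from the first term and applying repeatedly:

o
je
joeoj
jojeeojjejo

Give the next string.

Rewriting each symbol of jojeeojjejo: j→jo, o→je, j→jo, e→eoj, e→eoj, o→je, j→jo, j→jo, e→eoj, j→jo, o→je, which concatenates to jo je jo eoj eoj je jo jo eoj jo je.

jojejoeojeojjejojoeojjoje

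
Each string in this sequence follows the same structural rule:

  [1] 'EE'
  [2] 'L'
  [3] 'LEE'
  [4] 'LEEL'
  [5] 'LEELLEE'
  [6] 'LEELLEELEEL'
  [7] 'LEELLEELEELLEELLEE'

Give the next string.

LEELLEELEELLEELLEELEELLEELEEL

From term 3 onward, concatenate the last term with the second-to-last: L·EE = LEE, LEE·L = LEEL, …
Continuing: LEELLEELEELLEELLEE · LEELLEELEEL gives term 8.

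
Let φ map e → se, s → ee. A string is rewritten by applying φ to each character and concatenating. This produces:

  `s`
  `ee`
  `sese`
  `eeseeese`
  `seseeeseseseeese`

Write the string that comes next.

eeseeeseseseeeseeeseeeseseseeese

Replace each of the 16 characters of seseeeseseseeese in place — ee se ee se se se ee se ee se ee se se se ee se — and concatenate.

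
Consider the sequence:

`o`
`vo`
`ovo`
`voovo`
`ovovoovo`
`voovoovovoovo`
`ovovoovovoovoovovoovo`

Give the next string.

Each term (from the third on) is the two preceding terms concatenated in order: term 3 = o·vo = ovo.
So term 8 is voovoovovoovo·ovovoovovoovoovovoovo.

voovoovovoovoovovoovovoovoovovoovo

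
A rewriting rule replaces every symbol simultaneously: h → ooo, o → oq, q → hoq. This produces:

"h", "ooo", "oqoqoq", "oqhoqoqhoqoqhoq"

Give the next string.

oqhoqooooqhoqoqhoqooooqhoqoqhoqooooqhoq

Applying the rule to each of the 15 symbols of oqhoqoqhoqoqhoq gives the pieces oq hoq ooo oq hoq oq hoq ooo oq hoq oq hoq ooo oq hoq, which concatenate to the answer.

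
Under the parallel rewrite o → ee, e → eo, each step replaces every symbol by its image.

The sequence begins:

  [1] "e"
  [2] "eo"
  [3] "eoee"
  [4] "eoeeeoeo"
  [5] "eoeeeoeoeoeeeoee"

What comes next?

φ(eoeeeoeoeoeeeoee) expands symbol-by-symbol to eo ee eo eo eo ee eo ee eo ee eo eo eo ee eo eo; joining the 16 pieces gives the next term.

eoeeeoeoeoeeeoeeeoeeeoeoeoeeeoeo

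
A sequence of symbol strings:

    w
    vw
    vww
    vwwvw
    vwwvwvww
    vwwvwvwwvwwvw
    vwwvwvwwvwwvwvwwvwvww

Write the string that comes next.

vwwvwvwwvwwvwvwwvwvwwvwwvwvwwvwwvw

This is a Fibonacci-style word recurrence s(k) = s(k−1)·s(k−2): e.g. vw·w = vww.
Continuing: vwwvwvwwvwwvwvwwvwvww · vwwvwvwwvwwvw gives term 8.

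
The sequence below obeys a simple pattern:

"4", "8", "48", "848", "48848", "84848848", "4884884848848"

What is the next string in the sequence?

From term 3 onward, concatenate the second-to-last term with the last: 4·8 = 48, 8·48 = 848, …
So term 8 is 84848848·4884884848848.

848488484884884848848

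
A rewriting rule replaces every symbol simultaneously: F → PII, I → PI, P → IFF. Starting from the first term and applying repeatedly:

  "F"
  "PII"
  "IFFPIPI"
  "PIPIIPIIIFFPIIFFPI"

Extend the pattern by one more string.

φ(PIPIIPIIIFFPIIFFPI) expands symbol-by-symbol to IFF PI IFF PI PI IFF PI PI PI PII PII IFF PI PI PII PII IFF PI; joining the 18 pieces gives the next term.

IFFPIIFFPIPIIFFPIPIPIPIIPIIIFFPIPIPIIPIIIFFPI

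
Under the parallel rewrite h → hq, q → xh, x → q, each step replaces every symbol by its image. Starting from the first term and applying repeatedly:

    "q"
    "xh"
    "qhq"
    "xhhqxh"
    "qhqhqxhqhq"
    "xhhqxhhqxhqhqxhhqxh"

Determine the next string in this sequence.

Rewriting the 19 symbols of xhhqxhhqxhqhqxhhqxh one by one yields q hq hq xh q hq hq xh q hq xh hq xh q hq hq xh q hq; concatenated:

qhqhqxhqhqhqxhqhqxhhqxhqhqhqxhqhq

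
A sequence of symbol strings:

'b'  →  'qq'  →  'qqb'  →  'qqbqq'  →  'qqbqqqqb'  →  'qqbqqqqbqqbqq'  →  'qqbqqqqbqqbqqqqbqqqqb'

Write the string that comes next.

Each term (from the third on) is the previous term followed by the one before it: term 3 = qq·b = qqb.
So term 8 is qqbqqqqbqqbqqqqbqqqqb·qqbqqqqbqqbqq.

qqbqqqqbqqbqqqqbqqqqbqqbqqqqbqqbqq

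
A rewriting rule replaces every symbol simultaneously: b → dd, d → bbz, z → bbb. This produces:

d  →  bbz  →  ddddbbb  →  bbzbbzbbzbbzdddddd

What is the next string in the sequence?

Replace each of the 18 characters of bbzbbzbbzbbzdddddd in place — dd dd bbb dd dd bbb dd dd bbb dd dd bbb bbz bbz bbz bbz bbz bbz — and concatenate.

ddddbbbddddbbbddddbbbddddbbbbbzbbzbbzbbzbbzbbz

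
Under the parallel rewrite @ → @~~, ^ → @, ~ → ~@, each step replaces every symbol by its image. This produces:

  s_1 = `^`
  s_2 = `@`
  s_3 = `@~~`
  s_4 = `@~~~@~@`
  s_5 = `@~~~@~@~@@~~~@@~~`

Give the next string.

φ(@~~~@~@~@@~~~@@~~) expands symbol-by-symbol to @~~ ~@ ~@ ~@ @~~ ~@ @~~ ~@ @~~ @~~ ~@ ~@ ~@ @~~ @~~ ~@ ~@; joining the 17 pieces gives the next term.

@~~~@~@~@@~~~@@~~~@@~~@~~~@~@~@@~~@~~~@~@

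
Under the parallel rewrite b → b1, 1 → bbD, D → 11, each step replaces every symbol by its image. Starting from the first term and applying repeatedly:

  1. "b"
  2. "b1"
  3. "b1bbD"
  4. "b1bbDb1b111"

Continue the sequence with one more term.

b1bbDb1b111b1bbDb1bbDbbDbbD

Apply φ to b1bbDb1b111 symbol by symbol: b→b1, 1→bbD, b→b1, b→b1, D→11, b→b1, 1→bbD, b→b1, 1→bbD, 1→bbD, 1→bbD; joined: b1 bbD b1 b1 11 b1 bbD b1 bbD bbD bbD.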